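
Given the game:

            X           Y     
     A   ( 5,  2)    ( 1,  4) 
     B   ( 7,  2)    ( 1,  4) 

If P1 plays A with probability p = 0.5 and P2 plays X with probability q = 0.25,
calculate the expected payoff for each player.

E[P1] = 2.25, E[P2] = 3.5

Work:
E[P1] = p·q·π₁(A,X) + p·(1-q)·π₁(A,Y) + (1-p)·q·π₁(B,X) + (1-p)·(1-q)·π₁(B,Y)
= 0.5·0.25·5 + 0.5·0.75·1 + 0.5·0.25·7 + 0.5·0.75·1
= 2.25

E[P2] = 3.5 (similar calculation)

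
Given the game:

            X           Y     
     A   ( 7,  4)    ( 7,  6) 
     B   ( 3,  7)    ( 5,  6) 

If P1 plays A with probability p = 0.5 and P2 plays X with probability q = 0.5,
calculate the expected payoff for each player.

E[P1] = 5.5, E[P2] = 5.75

Work:
E[P1] = p·q·π₁(A,X) + p·(1-q)·π₁(A,Y) + (1-p)·q·π₁(B,X) + (1-p)·(1-q)·π₁(B,Y)
= 0.5·0.5·7 + 0.5·0.5·7 + 0.5·0.5·3 + 0.5·0.5·5
= 5.5

E[P2] = 5.75 (similar calculation)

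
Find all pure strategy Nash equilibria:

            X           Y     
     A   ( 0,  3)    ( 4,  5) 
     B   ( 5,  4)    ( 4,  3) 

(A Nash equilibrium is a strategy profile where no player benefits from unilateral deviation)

Nash equilibrium: (A, Y), (B, X)

Work:
Best responses:
  P1 vs X: payoffs [0, 5] → best response B (payoff 5)
  P1 vs Y: payoffs [4, 4] → best response A/B (payoff 4)
  P2 vs A: payoffs [3, 5] → best response Y (payoff 5)
  P2 vs B: payoffs [4, 3] → best response X (payoff 4)
Mutual best responses: (A,Y), (B,X) → Nash equilibria.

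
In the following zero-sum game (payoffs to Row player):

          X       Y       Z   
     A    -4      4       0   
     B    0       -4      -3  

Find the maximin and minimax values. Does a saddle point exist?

Maximin = -4, Minimax = 0, Saddle: False

Work:
Row minimums: [-4, -4] → maximin = -4
Column maximums: [0, 4, 0] → minimax = 0
No saddle point (maximin ≠ minimax). Mixed strategy needed.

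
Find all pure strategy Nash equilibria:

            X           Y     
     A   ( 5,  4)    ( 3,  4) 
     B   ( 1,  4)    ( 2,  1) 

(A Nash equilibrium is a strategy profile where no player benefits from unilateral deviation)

Nash equilibrium: (A, X), (A, Y)

Work:
Best responses:
  P1 vs X: payoffs [5, 1] → best response A (payoff 5)
  P1 vs Y: payoffs [3, 2] → best response A (payoff 3)
  P2 vs A: payoffs [4, 4] → best response X/Y (payoff 4)
  P2 vs B: payoffs [4, 1] → best response X (payoff 4)
Mutual best responses: (A,X), (A,Y) → Nash equilibria.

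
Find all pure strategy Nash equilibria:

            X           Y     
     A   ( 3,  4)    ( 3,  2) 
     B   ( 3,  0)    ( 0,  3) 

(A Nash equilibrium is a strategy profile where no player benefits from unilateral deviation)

Nash equilibrium: (A, X)

Work:
Best responses:
  P1 vs X: payoffs [3, 3] → best response A/B (payoff 3)
  P1 vs Y: payoffs [3, 0] → best response A (payoff 3)
  P2 vs A: payoffs [4, 2] → best response X (payoff 4)
  P2 vs B: payoffs [0, 3] → best response Y (payoff 3)
Mutual best responses: (A,X) → Nash equilibria.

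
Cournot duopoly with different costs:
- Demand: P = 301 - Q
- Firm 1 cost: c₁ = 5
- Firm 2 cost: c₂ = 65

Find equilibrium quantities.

q₁* = 118.67, q₂* = 58.67

Work:
Reaction: q₁ = (301 - 5 - q₂)/2
Reaction: q₂ = (301 - 65 - q₁)/2
Solve simultaneously:
q₁* = (301 - 2×5 + 65)/3 = 118.67
q₂* = (301 - 2×65 + 5)/3 = 58.67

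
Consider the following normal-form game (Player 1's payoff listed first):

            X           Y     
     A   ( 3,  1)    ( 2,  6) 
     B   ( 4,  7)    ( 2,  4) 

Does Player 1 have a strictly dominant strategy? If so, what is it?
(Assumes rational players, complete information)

No strictly dominant strategy exists for Player 1

Work:
A strategy strictly dominates another if it gives a strictly higher payoff against every opponent action. Compare each pair of P1's strategies column-by-column:
  A vs B: [3 vs 4, 2 vs 2] → A does not strictly dominate B (column X: 3 ≤ 4)
  B vs A: [4 vs 3, 2 vs 2] → B does not strictly dominate A (column Y: 2 ≤ 2)
No single strategy strictly dominates all others → no strictly dominant strategy.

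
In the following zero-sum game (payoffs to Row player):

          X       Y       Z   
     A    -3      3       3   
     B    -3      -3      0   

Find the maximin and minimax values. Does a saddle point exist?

Maximin = -3, Minimax = -3, Saddle: True

Work:
Row minimums: [-3, -3] → maximin = -3
Column maximums: [-3, 3, 3] → minimax = -3
Saddle point exists! Game value = -3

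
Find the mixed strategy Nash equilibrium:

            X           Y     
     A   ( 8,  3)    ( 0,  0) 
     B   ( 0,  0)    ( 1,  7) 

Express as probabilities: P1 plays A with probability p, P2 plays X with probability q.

p = 0.7, q = 0.1111

Work:
Find probabilities that make opponent indifferent:
P2 chooses q to make P1 indifferent between A and B
P1 chooses p to make P2 indifferent between X and Y
Mixed NE: P1 plays (A: 0.7, B: 0.3), P2 plays (X: 0.1111, Y: 0.8889)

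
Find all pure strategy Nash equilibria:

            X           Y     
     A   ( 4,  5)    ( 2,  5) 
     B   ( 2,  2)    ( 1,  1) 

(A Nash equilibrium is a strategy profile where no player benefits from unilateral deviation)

Nash equilibrium: (A, X), (A, Y)

Work:
Best responses:
  P1 vs X: payoffs [4, 2] → best response A (payoff 4)
  P1 vs Y: payoffs [2, 1] → best response A (payoff 2)
  P2 vs A: payoffs [5, 5] → best response X/Y (payoff 5)
  P2 vs B: payoffs [2, 1] → best response X (payoff 2)
Mutual best responses: (A,X), (A,Y) → Nash equilibria.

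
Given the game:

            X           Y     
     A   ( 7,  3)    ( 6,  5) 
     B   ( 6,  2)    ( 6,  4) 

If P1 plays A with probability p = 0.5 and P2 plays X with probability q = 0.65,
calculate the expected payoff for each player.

E[P1] = 6.325, E[P2] = 3.2

Work:
E[P1] = p·q·π₁(A,X) + p·(1-q)·π₁(A,Y) + (1-p)·q·π₁(B,X) + (1-p)·(1-q)·π₁(B,Y)
= 0.5·0.65·7 + 0.5·0.35·6 + 0.5·0.65·6 + 0.5·0.35·6
= 6.325

E[P2] = 3.2 (similar calculation)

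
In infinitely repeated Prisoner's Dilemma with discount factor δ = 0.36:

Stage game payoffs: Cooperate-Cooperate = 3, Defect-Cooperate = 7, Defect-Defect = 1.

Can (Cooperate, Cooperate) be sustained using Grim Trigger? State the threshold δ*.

δ* = 0.6667; since δ = 0.36 < 0.6667, cooperation cannot be sustained

Work:
For Grim Trigger:
Cooperate forever: 3/(1-δ)
Defect then punished: 7 + 1·δ/(1-δ)
Need: 3/(1-δ) ≥ 7 + 1·δ/(1-δ)
Solving: δ ≥ (T-R)/(T-P) = (7-3)/(7-1) = 0.6667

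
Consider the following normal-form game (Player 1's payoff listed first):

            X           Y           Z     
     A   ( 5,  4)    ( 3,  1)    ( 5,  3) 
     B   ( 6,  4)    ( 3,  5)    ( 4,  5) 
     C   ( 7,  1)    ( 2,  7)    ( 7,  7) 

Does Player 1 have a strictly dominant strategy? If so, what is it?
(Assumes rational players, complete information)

No strictly dominant strategy exists for Player 1

Work:
A strategy strictly dominates another if it gives a strictly higher payoff against every opponent action. Compare each pair of P1's strategies column-by-column:
  A vs B: [5 vs 6, 3 vs 3, 5 vs 4] → A does not strictly dominate B (column X: 5 ≤ 6)
  A vs C: [5 vs 7, 3 vs 2, 5 vs 7] → A does not strictly dominate C (column X: 5 ≤ 7)
  B vs A: [6 vs 5, 3 vs 3, 4 vs 5] → B does not strictly dominate A (column Y: 3 ≤ 3)
  B vs C: [6 vs 7, 3 vs 2, 4 vs 7] → B does not strictly dominate C (column X: 6 ≤ 7)
  C vs A: [7 vs 5, 2 vs 3, 7 vs 5] → C does not strictly dominate A (column Y: 2 ≤ 3)
  C vs B: [7 vs 6, 2 vs 3, 7 vs 4] → C does not strictly dominate B (column Y: 2 ≤ 3)
No single strategy strictly dominates all others → no strictly dominant strategy.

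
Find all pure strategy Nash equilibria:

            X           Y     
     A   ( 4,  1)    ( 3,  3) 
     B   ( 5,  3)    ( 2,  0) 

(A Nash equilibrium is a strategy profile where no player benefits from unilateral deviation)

Nash equilibrium: (A, Y), (B, X)

Work:
Best responses:
  P1 vs X: payoffs [4, 5] → best response B (payoff 5)
  P1 vs Y: payoffs [3, 2] → best response A (payoff 3)
  P2 vs A: payoffs [1, 3] → best response Y (payoff 3)
  P2 vs B: payoffs [3, 0] → best response X (payoff 3)
Mutual best responses: (A,Y), (B,X) → Nash equilibria.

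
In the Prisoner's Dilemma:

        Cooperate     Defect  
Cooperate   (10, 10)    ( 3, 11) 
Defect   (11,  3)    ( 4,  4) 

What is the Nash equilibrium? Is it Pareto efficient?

(Defect, Defect) is NE; not Pareto efficient

Work:
Defect dominates Cooperate for both players:
If P2 cooperates: Defect (11) > Cooperate (10)
If P2 defects: Defect (4) > Cooperate (3)
NE: (Defect, Defect) with payoff (4, 4)
But (Cooperate, Cooperate) = (10, 10) Pareto dominates (4, 4)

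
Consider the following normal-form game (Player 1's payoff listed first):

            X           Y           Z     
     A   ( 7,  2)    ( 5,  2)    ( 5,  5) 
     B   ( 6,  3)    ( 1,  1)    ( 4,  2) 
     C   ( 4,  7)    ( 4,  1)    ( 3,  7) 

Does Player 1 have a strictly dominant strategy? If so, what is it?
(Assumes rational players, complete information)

Yes, Player 1's strictly dominant strategy is A

Work:
A strategy strictly dominates another if it gives a strictly higher payoff against every opponent action. Compare each pair of P1's strategies column-by-column:
  A vs B: [7 vs 6, 5 vs 1, 5 vs 4] → A strictly dominates B
  A vs C: [7 vs 4, 5 vs 4, 5 vs 3] → A strictly dominates C
  B vs A: [6 vs 7, 1 vs 5, 4 vs 5] → B does not strictly dominate A (column X: 6 ≤ 7)
  B vs C: [6 vs 4, 1 vs 4, 4 vs 3] → B does not strictly dominate C (column Y: 1 ≤ 4)
  C vs A: [4 vs 7, 4 vs 5, 3 vs 5] → C does not strictly dominate A (column X: 4 ≤ 7)
  C vs B: [4 vs 6, 4 vs 1, 3 vs 4] → C does not strictly dominate B (column X: 4 ≤ 6)
A strictly dominates every other strategy → strictly dominant.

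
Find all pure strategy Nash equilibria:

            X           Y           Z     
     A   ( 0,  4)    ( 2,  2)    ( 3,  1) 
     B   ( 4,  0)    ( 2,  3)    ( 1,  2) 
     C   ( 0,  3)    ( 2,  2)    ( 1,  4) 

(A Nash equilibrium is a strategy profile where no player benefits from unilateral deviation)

Nash equilibrium: (B, Y)

Work:
Best responses:
  P1 vs X: payoffs [0, 4, 0] → best response B (payoff 4)
  P1 vs Y: payoffs [2, 2, 2] → best response A/B/C (payoff 2)
  P1 vs Z: payoffs [3, 1, 1] → best response A (payoff 3)
  P2 vs A: payoffs [4, 2, 1] → best response X (payoff 4)
  P2 vs B: payoffs [0, 3, 2] → best response Y (payoff 3)
  P2 vs C: payoffs [3, 2, 4] → best response Z (payoff 4)
Mutual best responses: (B,Y) → Nash equilibria.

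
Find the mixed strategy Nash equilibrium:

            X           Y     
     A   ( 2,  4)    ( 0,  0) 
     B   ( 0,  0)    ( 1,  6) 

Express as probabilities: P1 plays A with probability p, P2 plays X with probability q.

p = 0.6, q = 0.3333

Work:
Find probabilities that make opponent indifferent:
P2 chooses q to make P1 indifferent between A and B
P1 chooses p to make P2 indifferent between X and Y
Mixed NE: P1 plays (A: 0.6, B: 0.4), P2 plays (X: 0.3333, Y: 0.6667)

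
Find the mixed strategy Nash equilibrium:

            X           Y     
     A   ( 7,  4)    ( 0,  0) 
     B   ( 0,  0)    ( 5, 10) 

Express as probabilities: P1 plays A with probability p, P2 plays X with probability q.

p = 0.7143, q = 0.4167

Work:
Find probabilities that make opponent indifferent:
P2 chooses q to make P1 indifferent between A and B
P1 chooses p to make P2 indifferent between X and Y
Mixed NE: P1 plays (A: 0.7143, B: 0.2857), P2 plays (X: 0.4167, Y: 0.5833)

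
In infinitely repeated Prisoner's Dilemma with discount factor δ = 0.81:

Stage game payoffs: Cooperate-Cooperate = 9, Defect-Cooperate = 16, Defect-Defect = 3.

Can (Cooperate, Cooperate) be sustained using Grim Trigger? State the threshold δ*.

δ* = 0.5385; since δ = 0.81 ≥ 0.5385, cooperation can be sustained

Work:
For Grim Trigger:
Cooperate forever: 9/(1-δ)
Defect then punished: 16 + 3·δ/(1-δ)
Need: 9/(1-δ) ≥ 16 + 3·δ/(1-δ)
Solving: δ ≥ (T-R)/(T-P) = (16-9)/(16-3) = 0.5385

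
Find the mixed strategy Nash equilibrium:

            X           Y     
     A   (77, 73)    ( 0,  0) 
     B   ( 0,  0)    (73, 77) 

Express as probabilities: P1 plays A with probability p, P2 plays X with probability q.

p = 0.5133, q = 0.4867

Work:
Find probabilities that make opponent indifferent:
P2 chooses q to make P1 indifferent between A and B
P1 chooses p to make P2 indifferent between X and Y
Mixed NE: P1 plays (A: 0.5133, B: 0.4867), P2 plays (X: 0.4867, Y: 0.5133)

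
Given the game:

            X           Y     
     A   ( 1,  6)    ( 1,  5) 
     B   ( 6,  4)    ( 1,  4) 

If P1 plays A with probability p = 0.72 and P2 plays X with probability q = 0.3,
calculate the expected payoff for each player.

E[P1] = 1.42, E[P2] = 4.936

Work:
E[P1] = p·q·π₁(A,X) + p·(1-q)·π₁(A,Y) + (1-p)·q·π₁(B,X) + (1-p)·(1-q)·π₁(B,Y)
= 0.72·0.3·1 + 0.72·0.7·1 + 0.28·0.3·6 + 0.28·0.7·1
= 1.42

E[P2] = 4.936 (similar calculation)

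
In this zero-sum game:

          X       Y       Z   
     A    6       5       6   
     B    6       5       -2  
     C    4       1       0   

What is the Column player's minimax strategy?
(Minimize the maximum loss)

Column should play Y, value = 5

Work:
Column player minimizes Row's maximum payoff:
Column X: max payoff to Row = 6
Column Y: max payoff to Row = 5
Column Z: max payoff to Row = 6
Minimum is 5, achieved by column Y.
Minimax strategy: Y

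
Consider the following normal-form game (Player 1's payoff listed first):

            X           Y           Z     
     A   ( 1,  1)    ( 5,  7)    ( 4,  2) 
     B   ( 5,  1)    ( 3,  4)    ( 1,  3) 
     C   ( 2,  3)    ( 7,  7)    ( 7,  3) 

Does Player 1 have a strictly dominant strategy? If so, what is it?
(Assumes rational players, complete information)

No strictly dominant strategy exists for Player 1

Work:
A strategy strictly dominates another if it gives a strictly higher payoff against every opponent action. Compare each pair of P1's strategies column-by-column:
  A vs B: [1 vs 5, 5 vs 3, 4 vs 1] → A does not strictly dominate B (column X: 1 ≤ 5)
  A vs C: [1 vs 2, 5 vs 7, 4 vs 7] → A does not strictly dominate C (column X: 1 ≤ 2)
  B vs A: [5 vs 1, 3 vs 5, 1 vs 4] → B does not strictly dominate A (column Y: 3 ≤ 5)
  B vs C: [5 vs 2, 3 vs 7, 1 vs 7] → B does not strictly dominate C (column Y: 3 ≤ 7)
  C vs A: [2 vs 1, 7 vs 5, 7 vs 4] → C strictly dominates A
  C vs B: [2 vs 5, 7 vs 3, 7 vs 1] → C does not strictly dominate B (column X: 2 ≤ 5)
No single strategy strictly dominates all others → no strictly dominant strategy.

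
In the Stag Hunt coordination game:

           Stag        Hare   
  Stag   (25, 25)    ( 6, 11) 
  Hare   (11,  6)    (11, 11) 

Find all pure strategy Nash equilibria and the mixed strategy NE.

Pure NE: (Stag, Stag) and (Hare, Hare); Mixed NE: p = 0.2632, q = 0.2632

Work:
Check pure NE:
(Stag, Stag): (25, 25) - no unilateral deviation beneficial
(Hare, Hare): (11, 11) - no unilateral deviation beneficial
Mixed NE: P1 plays Stag with p = 0.2632, P2 plays Stag with q = 0.2632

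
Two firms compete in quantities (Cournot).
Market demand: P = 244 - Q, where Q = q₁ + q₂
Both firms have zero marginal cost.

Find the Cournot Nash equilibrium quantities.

q₁* = q₂* = 81.33; P* = 81.33

Work:
Profit: π_i = P·q_i = (a - q_i - q_j)·q_i
FOC: ∂π_i/∂q_i = a - 2q_i - q_j = 0
Reaction function: q_i = (244 - q_j)/2
Symmetry: q* = 244/3 = 81.33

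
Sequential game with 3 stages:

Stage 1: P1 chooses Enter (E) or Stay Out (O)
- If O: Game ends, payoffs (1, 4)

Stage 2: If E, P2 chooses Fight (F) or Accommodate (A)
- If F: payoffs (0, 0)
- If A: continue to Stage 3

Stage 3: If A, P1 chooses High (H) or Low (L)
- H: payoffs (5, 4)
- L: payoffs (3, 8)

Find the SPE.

SPE: (E, A, H); Outcome (5, 4)

Work:
Stage 3: P1 chooses H (5 vs 3)
Stage 2: P2: F->0, A->4 (anticipating H). Choose A
Stage 1: P1: O->1, E->5 (anticipating A, H). Choose E
SPE path: E -> A -> H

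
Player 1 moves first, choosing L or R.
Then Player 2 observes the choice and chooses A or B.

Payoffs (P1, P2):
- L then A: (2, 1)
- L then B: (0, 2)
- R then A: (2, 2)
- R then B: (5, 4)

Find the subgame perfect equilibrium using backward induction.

P1 plays R, P2 plays B after L and B after R; Payoff (5, 4)

Work:
Backward induction:
After L: P2 chooses B → P1 gets 0
After R: P2 chooses B → P1 gets 5
P1 chooses R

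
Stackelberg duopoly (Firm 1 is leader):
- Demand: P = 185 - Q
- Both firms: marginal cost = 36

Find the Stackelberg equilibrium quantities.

q₁* (leader) = 74.5, q₂* (follower) = 37.25

Work:
Follower's reaction: q₂ = (a - c - q₁)/2
Leader substitutes: π₁ = q₁·(a - q₁ - (a-c-q₁)/2 - c)
FOC: q₁* = (185 - 36)/2 = 74.50
Then: q₂* = (185 - 36 - 74.5)/2 = 37.25
Leader has first-mover advantage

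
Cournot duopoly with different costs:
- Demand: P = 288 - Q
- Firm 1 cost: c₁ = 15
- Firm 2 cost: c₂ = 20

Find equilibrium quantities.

q₁* = 92.67, q₂* = 87.67

Work:
Reaction: q₁ = (288 - 15 - q₂)/2
Reaction: q₂ = (288 - 20 - q₁)/2
Solve simultaneously:
q₁* = (288 - 2×15 + 20)/3 = 92.67
q₂* = (288 - 2×20 + 15)/3 = 87.67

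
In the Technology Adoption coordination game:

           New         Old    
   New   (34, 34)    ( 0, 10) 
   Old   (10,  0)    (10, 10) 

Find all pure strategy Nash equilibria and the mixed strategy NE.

Pure NE: (New, New) and (Old, Old); Mixed NE: p = 0.2941, q = 0.2941

Work:
Check pure NE:
(New, New): (34, 34) - no unilateral deviation beneficial
(Old, Old): (10, 10) - no unilateral deviation beneficial
Mixed NE: P1 plays New with p = 0.2941, P2 plays New with q = 0.2941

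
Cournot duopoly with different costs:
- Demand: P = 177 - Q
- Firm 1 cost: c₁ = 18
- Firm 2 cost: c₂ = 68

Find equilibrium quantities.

q₁* = 69.67, q₂* = 19.67

Work:
Reaction: q₁ = (177 - 18 - q₂)/2
Reaction: q₂ = (177 - 68 - q₁)/2
Solve simultaneously:
q₁* = (177 - 2×18 + 68)/3 = 69.67
q₂* = (177 - 2×68 + 18)/3 = 19.67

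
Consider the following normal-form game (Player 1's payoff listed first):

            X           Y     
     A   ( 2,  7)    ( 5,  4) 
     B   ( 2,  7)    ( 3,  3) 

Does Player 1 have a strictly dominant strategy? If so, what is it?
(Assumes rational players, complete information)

No strictly dominant strategy exists for Player 1

Work:
A strategy strictly dominates another if it gives a strictly higher payoff against every opponent action. Compare each pair of P1's strategies column-by-column:
  A vs B: [2 vs 2, 5 vs 3] → A does not strictly dominate B (column X: 2 ≤ 2)
  B vs A: [2 vs 2, 3 vs 5] → B does not strictly dominate A (column X: 2 ≤ 2)
No single strategy strictly dominates all others → no strictly dominant strategy.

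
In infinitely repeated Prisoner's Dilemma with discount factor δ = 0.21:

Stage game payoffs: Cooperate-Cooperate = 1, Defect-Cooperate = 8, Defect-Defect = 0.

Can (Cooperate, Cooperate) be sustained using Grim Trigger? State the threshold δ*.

δ* = 0.875; since δ = 0.21 < 0.875, cooperation cannot be sustained

Work:
For Grim Trigger:
Cooperate forever: 1/(1-δ)
Defect then punished: 8 + 0·δ/(1-δ)
Need: 1/(1-δ) ≥ 8 + 0·δ/(1-δ)
Solving: δ ≥ (T-R)/(T-P) = (8-1)/(8-0) = 0.875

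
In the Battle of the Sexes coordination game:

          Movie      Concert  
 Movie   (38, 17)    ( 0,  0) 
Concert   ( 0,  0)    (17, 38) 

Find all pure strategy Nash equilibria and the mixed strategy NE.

Pure NE: (Movie, Movie) and (Concert, Concert); Mixed NE: p = 0.6909, q = 0.3091

Work:
Check pure NE:
(Movie, Movie): (38, 17) - no unilateral deviation beneficial
(Concert, Concert): (17, 38) - no unilateral deviation beneficial
Mixed NE: P1 plays Movie with p = 0.6909, P2 plays Movie with q = 0.3091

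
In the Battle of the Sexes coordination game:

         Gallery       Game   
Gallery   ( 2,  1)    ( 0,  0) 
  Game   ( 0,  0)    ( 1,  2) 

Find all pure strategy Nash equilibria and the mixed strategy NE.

Pure NE: (Gallery, Gallery) and (Game, Game); Mixed NE: p = 0.6667, q = 0.3333

Work:
Check pure NE:
(Gallery, Gallery): (2, 1) - no unilateral deviation beneficial
(Game, Game): (1, 2) - no unilateral deviation beneficial
Mixed NE: P1 plays Gallery with p = 0.6667, P2 plays Gallery with q = 0.3333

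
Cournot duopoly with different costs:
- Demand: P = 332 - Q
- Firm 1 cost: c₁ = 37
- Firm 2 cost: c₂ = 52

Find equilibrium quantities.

q₁* = 103.33, q₂* = 88.33

Work:
Reaction: q₁ = (332 - 37 - q₂)/2
Reaction: q₂ = (332 - 52 - q₁)/2
Solve simultaneously:
q₁* = (332 - 2×37 + 52)/3 = 103.33
q₂* = (332 - 2×52 + 37)/3 = 88.33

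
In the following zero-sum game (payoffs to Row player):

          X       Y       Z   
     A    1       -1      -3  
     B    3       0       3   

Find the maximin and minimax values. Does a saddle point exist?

Maximin = 0, Minimax = 0, Saddle: True

Work:
Row minimums: [-3, 0] → maximin = 0
Column maximums: [3, 0, 3] → minimax = 0
Saddle point exists! Game value = 0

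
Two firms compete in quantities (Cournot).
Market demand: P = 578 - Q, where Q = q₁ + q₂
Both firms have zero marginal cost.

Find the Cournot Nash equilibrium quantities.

q₁* = q₂* = 192.67; P* = 192.67

Work:
Profit: π_i = P·q_i = (a - q_i - q_j)·q_i
FOC: ∂π_i/∂q_i = a - 2q_i - q_j = 0
Reaction function: q_i = (578 - q_j)/2
Symmetry: q* = 578/3 = 192.67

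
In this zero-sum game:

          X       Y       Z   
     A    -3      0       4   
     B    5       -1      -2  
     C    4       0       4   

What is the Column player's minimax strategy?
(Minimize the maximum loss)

Column should play Y, value = 0

Work:
Column player minimizes Row's maximum payoff:
Column X: max payoff to Row = 5
Column Y: max payoff to Row = 0
Column Z: max payoff to Row = 4
Minimum is 0, achieved by column Y.
Minimax strategy: Y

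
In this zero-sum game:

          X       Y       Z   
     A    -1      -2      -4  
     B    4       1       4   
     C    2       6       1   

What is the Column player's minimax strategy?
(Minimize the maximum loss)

Column should play X or Z (all achieve the minimum), value = 4

Work:
Column player minimizes Row's maximum payoff:
Column X: max payoff to Row = 4
Column Y: max payoff to Row = 6
Column Z: max payoff to Row = 4
Minimum is 4, achieved by columns X, Z (tied).
Each of X or Z is a minimax strategy.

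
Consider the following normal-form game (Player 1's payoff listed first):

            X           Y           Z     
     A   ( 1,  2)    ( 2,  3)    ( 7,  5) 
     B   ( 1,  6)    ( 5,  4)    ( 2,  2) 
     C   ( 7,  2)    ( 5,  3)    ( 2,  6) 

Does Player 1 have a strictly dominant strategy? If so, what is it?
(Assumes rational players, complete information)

No strictly dominant strategy exists for Player 1

Work:
A strategy strictly dominates another if it gives a strictly higher payoff against every opponent action. Compare each pair of P1's strategies column-by-column:
  A vs B: [1 vs 1, 2 vs 5, 7 vs 2] → A does not strictly dominate B (column X: 1 ≤ 1)
  A vs C: [1 vs 7, 2 vs 5, 7 vs 2] → A does not strictly dominate C (column X: 1 ≤ 7)
  B vs A: [1 vs 1, 5 vs 2, 2 vs 7] → B does not strictly dominate A (column X: 1 ≤ 1)
  B vs C: [1 vs 7, 5 vs 5, 2 vs 2] → B does not strictly dominate C (column X: 1 ≤ 7)
  C vs A: [7 vs 1, 5 vs 2, 2 vs 7] → C does not strictly dominate A (column Z: 2 ≤ 7)
  C vs B: [7 vs 1, 5 vs 5, 2 vs 2] → C does not strictly dominate B (column Y: 5 ≤ 5)
No single strategy strictly dominates all others → no strictly dominant strategy.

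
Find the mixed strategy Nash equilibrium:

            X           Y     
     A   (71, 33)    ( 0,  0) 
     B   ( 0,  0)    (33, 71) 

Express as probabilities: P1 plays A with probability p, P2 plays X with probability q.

p = 0.6827, q = 0.3173

Work:
Find probabilities that make opponent indifferent:
P2 chooses q to make P1 indifferent between A and B
P1 chooses p to make P2 indifferent between X and Y
Mixed NE: P1 plays (A: 0.6827, B: 0.3173), P2 plays (X: 0.3173, Y: 0.6827)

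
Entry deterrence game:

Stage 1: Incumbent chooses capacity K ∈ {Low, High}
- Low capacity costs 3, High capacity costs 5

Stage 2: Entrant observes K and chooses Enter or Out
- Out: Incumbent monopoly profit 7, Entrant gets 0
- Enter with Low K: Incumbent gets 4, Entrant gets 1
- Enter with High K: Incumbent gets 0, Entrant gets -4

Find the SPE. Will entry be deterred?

SPE: (High, Enter|Low, Out|High); Entry deterred. Incumbent net profit = 2

Work:
After Low K: Entrant enters (1 > 0)
After High K: Entrant stays out (-4 < 0)
Incumbent: Low → 4−3=1, High → 7−5=2
Incumbent chooses High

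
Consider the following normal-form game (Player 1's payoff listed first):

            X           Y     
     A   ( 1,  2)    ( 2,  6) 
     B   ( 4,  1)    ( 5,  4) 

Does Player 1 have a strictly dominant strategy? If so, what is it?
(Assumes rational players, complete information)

Yes, Player 1's strictly dominant strategy is B

Work:
A strategy strictly dominates another if it gives a strictly higher payoff against every opponent action. Compare each pair of P1's strategies column-by-column:
  A vs B: [1 vs 4, 2 vs 5] → A does not strictly dominate B (column X: 1 ≤ 4)
  B vs A: [4 vs 1, 5 vs 2] → B strictly dominates A
B strictly dominates every other strategy → strictly dominant.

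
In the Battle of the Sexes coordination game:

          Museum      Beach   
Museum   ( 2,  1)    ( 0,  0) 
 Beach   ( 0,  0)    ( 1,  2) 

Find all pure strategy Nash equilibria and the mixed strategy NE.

Pure NE: (Museum, Museum) and (Beach, Beach); Mixed NE: p = 0.6667, q = 0.3333

Work:
Check pure NE:
(Museum, Museum): (2, 1) - no unilateral deviation beneficial
(Beach, Beach): (1, 2) - no unilateral deviation beneficial
Mixed NE: P1 plays Museum with p = 0.6667, P2 plays Museum with q = 0.3333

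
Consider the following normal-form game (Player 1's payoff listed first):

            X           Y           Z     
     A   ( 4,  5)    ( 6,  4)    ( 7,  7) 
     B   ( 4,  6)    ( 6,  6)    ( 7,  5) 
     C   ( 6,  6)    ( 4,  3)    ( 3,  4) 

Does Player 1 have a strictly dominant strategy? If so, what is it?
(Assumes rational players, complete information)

No strictly dominant strategy exists for Player 1

Work:
A strategy strictly dominates another if it gives a strictly higher payoff against every opponent action. Compare each pair of P1's strategies column-by-column:
  A vs B: [4 vs 4, 6 vs 6, 7 vs 7] → A does not strictly dominate B (column X: 4 ≤ 4)
  A vs C: [4 vs 6, 6 vs 4, 7 vs 3] → A does not strictly dominate C (column X: 4 ≤ 6)
  B vs A: [4 vs 4, 6 vs 6, 7 vs 7] → B does not strictly dominate A (column X: 4 ≤ 4)
  B vs C: [4 vs 6, 6 vs 4, 7 vs 3] → B does not strictly dominate C (column X: 4 ≤ 6)
  C vs A: [6 vs 4, 4 vs 6, 3 vs 7] → C does not strictly dominate A (column Y: 4 ≤ 6)
  C vs B: [6 vs 4, 4 vs 6, 3 vs 7] → C does not strictly dominate B (column Y: 4 ≤ 6)
No single strategy strictly dominates all others → no strictly dominant strategy.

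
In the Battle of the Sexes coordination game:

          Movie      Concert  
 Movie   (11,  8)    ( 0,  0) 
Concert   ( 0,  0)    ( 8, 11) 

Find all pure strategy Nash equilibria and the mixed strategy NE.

Pure NE: (Movie, Movie) and (Concert, Concert); Mixed NE: p = 0.5789, q = 0.4211

Work:
Check pure NE:
(Movie, Movie): (11, 8) - no unilateral deviation beneficial
(Concert, Concert): (8, 11) - no unilateral deviation beneficial
Mixed NE: P1 plays Movie with p = 0.5789, P2 plays Movie with q = 0.4211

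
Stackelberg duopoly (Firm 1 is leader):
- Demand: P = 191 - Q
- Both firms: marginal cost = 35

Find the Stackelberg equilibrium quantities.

q₁* (leader) = 78.0, q₂* (follower) = 39.0

Work:
Follower's reaction: q₂ = (a - c - q₁)/2
Leader substitutes: π₁ = q₁·(a - q₁ - (a-c-q₁)/2 - c)
FOC: q₁* = (191 - 35)/2 = 78.00
Then: q₂* = (191 - 35 - 78.0)/2 = 39.00
Leader has first-mover advantage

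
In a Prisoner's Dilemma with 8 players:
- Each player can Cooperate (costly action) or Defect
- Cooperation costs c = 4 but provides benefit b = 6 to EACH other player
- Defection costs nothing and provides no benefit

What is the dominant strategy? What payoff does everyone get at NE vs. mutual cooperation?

Dominant: Defect; NE payoff = 0; Coop payoff = 38

Work:
Defect dominates (saves cost c = 4, benefit to others is external)
NE: All defect → everyone gets 0
If all cooperate: each receives (7)×6 - 4 = 38
Social dilemma: 38 > 0 but NE gives 0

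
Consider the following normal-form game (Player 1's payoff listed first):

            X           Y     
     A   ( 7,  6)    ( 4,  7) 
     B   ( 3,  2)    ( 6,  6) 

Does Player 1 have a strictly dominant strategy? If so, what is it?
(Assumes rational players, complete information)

No strictly dominant strategy exists for Player 1

Work:
A strategy strictly dominates another if it gives a strictly higher payoff against every opponent action. Compare each pair of P1's strategies column-by-column:
  A vs B: [7 vs 3, 4 vs 6] → A does not strictly dominate B (column Y: 4 ≤ 6)
  B vs A: [3 vs 7, 6 vs 4] → B does not strictly dominate A (column X: 3 ≤ 7)
No single strategy strictly dominates all others → no strictly dominant strategy.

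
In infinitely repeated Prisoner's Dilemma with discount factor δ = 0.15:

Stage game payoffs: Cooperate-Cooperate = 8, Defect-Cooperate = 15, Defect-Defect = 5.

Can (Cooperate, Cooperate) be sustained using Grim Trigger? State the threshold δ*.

δ* = 0.7; since δ = 0.15 < 0.7, cooperation cannot be sustained

Work:
For Grim Trigger:
Cooperate forever: 8/(1-δ)
Defect then punished: 15 + 5·δ/(1-δ)
Need: 8/(1-δ) ≥ 15 + 5·δ/(1-δ)
Solving: δ ≥ (T-R)/(T-P) = (15-8)/(15-5) = 0.7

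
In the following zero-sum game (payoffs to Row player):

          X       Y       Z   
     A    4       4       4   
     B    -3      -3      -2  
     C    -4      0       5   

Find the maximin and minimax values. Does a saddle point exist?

Maximin = 4, Minimax = 4, Saddle: True

Work:
Row minimums: [4, -3, -4] → maximin = 4
Column maximums: [4, 4, 5] → minimax = 4
Saddle point exists! Game value = 4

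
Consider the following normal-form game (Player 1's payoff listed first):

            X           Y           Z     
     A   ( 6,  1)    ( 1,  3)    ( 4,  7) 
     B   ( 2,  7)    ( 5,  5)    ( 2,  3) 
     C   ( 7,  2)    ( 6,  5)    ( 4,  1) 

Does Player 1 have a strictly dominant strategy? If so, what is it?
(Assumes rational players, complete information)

No strictly dominant strategy exists for Player 1

Work:
A strategy strictly dominates another if it gives a strictly higher payoff against every opponent action. Compare each pair of P1's strategies column-by-column:
  A vs B: [6 vs 2, 1 vs 5, 4 vs 2] → A does not strictly dominate B (column Y: 1 ≤ 5)
  A vs C: [6 vs 7, 1 vs 6, 4 vs 4] → A does not strictly dominate C (column X: 6 ≤ 7)
  B vs A: [2 vs 6, 5 vs 1, 2 vs 4] → B does not strictly dominate A (column X: 2 ≤ 6)
  B vs C: [2 vs 7, 5 vs 6, 2 vs 4] → B does not strictly dominate C (column X: 2 ≤ 7)
  C vs A: [7 vs 6, 6 vs 1, 4 vs 4] → C does not strictly dominate A (column Z: 4 ≤ 4)
  C vs B: [7 vs 2, 6 vs 5, 4 vs 2] → C strictly dominates B
No single strategy strictly dominates all others → no strictly dominant strategy.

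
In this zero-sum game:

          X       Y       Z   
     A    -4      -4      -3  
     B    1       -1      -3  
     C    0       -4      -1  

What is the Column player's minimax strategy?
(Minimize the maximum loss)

Column should play Y or Z (all achieve the minimum), value = -1

Work:
Column player minimizes Row's maximum payoff:
Column X: max payoff to Row = 1
Column Y: max payoff to Row = -1
Column Z: max payoff to Row = -1
Minimum is -1, achieved by columns Y, Z (tied).
Each of Y or Z is a minimax strategy.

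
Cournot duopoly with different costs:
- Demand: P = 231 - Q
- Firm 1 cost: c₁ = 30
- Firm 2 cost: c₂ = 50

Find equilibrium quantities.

q₁* = 73.67, q₂* = 53.67

Work:
Reaction: q₁ = (231 - 30 - q₂)/2
Reaction: q₂ = (231 - 50 - q₁)/2
Solve simultaneously:
q₁* = (231 - 2×30 + 50)/3 = 73.67
q₂* = (231 - 2×50 + 30)/3 = 53.67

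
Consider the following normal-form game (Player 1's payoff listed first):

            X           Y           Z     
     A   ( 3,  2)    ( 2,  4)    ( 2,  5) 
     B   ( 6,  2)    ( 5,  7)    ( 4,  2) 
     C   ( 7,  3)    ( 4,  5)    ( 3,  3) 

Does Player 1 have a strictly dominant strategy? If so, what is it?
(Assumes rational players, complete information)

No strictly dominant strategy exists for Player 1

Work:
A strategy strictly dominates another if it gives a strictly higher payoff against every opponent action. Compare each pair of P1's strategies column-by-column:
  A vs B: [3 vs 6, 2 vs 5, 2 vs 4] → A does not strictly dominate B (column X: 3 ≤ 6)
  A vs C: [3 vs 7, 2 vs 4, 2 vs 3] → A does not strictly dominate C (column X: 3 ≤ 7)
  B vs A: [6 vs 3, 5 vs 2, 4 vs 2] → B strictly dominates A
  B vs C: [6 vs 7, 5 vs 4, 4 vs 3] → B does not strictly dominate C (column X: 6 ≤ 7)
  C vs A: [7 vs 3, 4 vs 2, 3 vs 2] → C strictly dominates A
  C vs B: [7 vs 6, 4 vs 5, 3 vs 4] → C does not strictly dominate B (column Y: 4 ≤ 5)
No single strategy strictly dominates all others → no strictly dominant strategy.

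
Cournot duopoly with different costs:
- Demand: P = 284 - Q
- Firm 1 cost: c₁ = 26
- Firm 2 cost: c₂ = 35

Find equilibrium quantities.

q₁* = 89.0, q₂* = 80.0

Work:
Reaction: q₁ = (284 - 26 - q₂)/2
Reaction: q₂ = (284 - 35 - q₁)/2
Solve simultaneously:
q₁* = (284 - 2×26 + 35)/3 = 89.0
q₂* = (284 - 2×35 + 26)/3 = 80.0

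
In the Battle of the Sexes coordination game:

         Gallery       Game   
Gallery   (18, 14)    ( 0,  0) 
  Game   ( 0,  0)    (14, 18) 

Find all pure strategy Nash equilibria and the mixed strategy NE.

Pure NE: (Gallery, Gallery) and (Game, Game); Mixed NE: p = 0.5625, q = 0.4375

Work:
Check pure NE:
(Gallery, Gallery): (18, 14) - no unilateral deviation beneficial
(Game, Game): (14, 18) - no unilateral deviation beneficial
Mixed NE: P1 plays Gallery with p = 0.5625, P2 plays Gallery with q = 0.4375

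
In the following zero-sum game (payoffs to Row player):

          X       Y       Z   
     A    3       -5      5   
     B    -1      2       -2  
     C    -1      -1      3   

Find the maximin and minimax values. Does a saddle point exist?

Maximin = -1, Minimax = 2, Saddle: False

Work:
Row minimums: [-5, -2, -1] → maximin = -1
Column maximums: [3, 2, 5] → minimax = 2
No saddle point (maximin ≠ minimax). Mixed strategy needed.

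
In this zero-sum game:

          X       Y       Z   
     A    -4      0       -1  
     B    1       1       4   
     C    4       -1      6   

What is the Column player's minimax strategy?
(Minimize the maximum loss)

Column should play Y, value = 1

Work:
Column player minimizes Row's maximum payoff:
Column X: max payoff to Row = 4
Column Y: max payoff to Row = 1
Column Z: max payoff to Row = 6
Minimum is 1, achieved by column Y.
Minimax strategy: Y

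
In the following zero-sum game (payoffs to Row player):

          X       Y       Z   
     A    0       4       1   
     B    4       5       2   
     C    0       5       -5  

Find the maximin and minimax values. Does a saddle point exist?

Maximin = 2, Minimax = 2, Saddle: True

Work:
Row minimums: [0, 2, -5] → maximin = 2
Column maximums: [4, 5, 2] → minimax = 2
Saddle point exists! Game value = 2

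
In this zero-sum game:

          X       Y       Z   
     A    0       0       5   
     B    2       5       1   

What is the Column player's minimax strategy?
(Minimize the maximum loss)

Column should play X, value = 2

Work:
Column player minimizes Row's maximum payoff:
Column X: max payoff to Row = 2
Column Y: max payoff to Row = 5
Column Z: max payoff to Row = 5
Minimum is 2, achieved by column X.
Minimax strategy: X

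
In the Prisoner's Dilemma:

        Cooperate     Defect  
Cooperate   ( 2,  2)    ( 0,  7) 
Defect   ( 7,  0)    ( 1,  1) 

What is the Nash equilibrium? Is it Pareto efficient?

(Defect, Defect) is NE; not Pareto efficient

Work:
Defect dominates Cooperate for both players:
If P2 cooperates: Defect (7) > Cooperate (2)
If P2 defects: Defect (1) > Cooperate (0)
NE: (Defect, Defect) with payoff (1, 1)
But (Cooperate, Cooperate) = (2, 2) Pareto dominates (1, 1)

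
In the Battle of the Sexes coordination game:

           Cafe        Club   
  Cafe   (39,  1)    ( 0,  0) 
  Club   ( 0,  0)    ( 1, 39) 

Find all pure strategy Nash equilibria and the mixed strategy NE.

Pure NE: (Cafe, Cafe) and (Club, Club); Mixed NE: p = 0.975, q = 0.025

Work:
Check pure NE:
(Cafe, Cafe): (39, 1) - no unilateral deviation beneficial
(Club, Club): (1, 39) - no unilateral deviation beneficial
Mixed NE: P1 plays Cafe with p = 0.975, P2 plays Cafe with q = 0.025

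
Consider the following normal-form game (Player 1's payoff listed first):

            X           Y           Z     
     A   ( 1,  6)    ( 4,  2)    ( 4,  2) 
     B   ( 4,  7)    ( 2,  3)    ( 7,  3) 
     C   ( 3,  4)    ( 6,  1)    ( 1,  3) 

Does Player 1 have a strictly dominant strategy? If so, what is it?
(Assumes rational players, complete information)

No strictly dominant strategy exists for Player 1

Work:
A strategy strictly dominates another if it gives a strictly higher payoff against every opponent action. Compare each pair of P1's strategies column-by-column:
  A vs B: [1 vs 4, 4 vs 2, 4 vs 7] → A does not strictly dominate B (column X: 1 ≤ 4)
  A vs C: [1 vs 3, 4 vs 6, 4 vs 1] → A does not strictly dominate C (column X: 1 ≤ 3)
  B vs A: [4 vs 1, 2 vs 4, 7 vs 4] → B does not strictly dominate A (column Y: 2 ≤ 4)
  B vs C: [4 vs 3, 2 vs 6, 7 vs 1] → B does not strictly dominate C (column Y: 2 ≤ 6)
  C vs A: [3 vs 1, 6 vs 4, 1 vs 4] → C does not strictly dominate A (column Z: 1 ≤ 4)
  C vs B: [3 vs 4, 6 vs 2, 1 vs 7] → C does not strictly dominate B (column X: 3 ≤ 4)
No single strategy strictly dominates all others → no strictly dominant strategy.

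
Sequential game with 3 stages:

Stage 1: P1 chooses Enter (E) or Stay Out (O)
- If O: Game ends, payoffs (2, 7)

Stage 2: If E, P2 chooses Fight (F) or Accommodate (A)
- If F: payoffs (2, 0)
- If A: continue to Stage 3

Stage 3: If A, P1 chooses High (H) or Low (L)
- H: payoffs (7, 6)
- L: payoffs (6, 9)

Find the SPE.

SPE: (E, A, H); Outcome (7, 6)

Work:
Stage 3: P1 chooses H (7 vs 6)
Stage 2: P2: F->0, A->6 (anticipating H). Choose A
Stage 1: P1: O->2, E->7 (anticipating A, H). Choose E
SPE path: E -> A -> H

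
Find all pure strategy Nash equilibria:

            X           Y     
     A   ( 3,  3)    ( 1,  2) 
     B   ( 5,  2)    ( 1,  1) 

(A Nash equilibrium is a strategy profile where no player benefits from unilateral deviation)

Nash equilibrium: (B, X)

Work:
Best responses:
  P1 vs X: payoffs [3, 5] → best response B (payoff 5)
  P1 vs Y: payoffs [1, 1] → best response A/B (payoff 1)
  P2 vs A: payoffs [3, 2] → best response X (payoff 3)
  P2 vs B: payoffs [2, 1] → best response X (payoff 2)
Mutual best responses: (B,X) → Nash equilibria.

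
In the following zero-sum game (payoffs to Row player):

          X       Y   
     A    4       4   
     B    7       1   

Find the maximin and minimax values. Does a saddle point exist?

Maximin = 4, Minimax = 4, Saddle: True

Work:
Row minimums: [4, 1] → maximin = 4
Column maximums: [7, 4] → minimax = 4
Saddle point exists! Game value = 4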